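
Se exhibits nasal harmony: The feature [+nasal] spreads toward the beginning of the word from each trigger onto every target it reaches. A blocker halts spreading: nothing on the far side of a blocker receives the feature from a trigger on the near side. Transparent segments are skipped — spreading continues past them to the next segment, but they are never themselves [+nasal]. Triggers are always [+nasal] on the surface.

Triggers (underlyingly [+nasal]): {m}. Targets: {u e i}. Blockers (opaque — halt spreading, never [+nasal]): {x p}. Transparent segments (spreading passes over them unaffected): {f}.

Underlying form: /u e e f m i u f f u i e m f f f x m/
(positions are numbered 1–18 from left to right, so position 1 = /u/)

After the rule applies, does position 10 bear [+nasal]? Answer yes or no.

From /m/ at 5 leftward: 4 /f/ transparent; 3 /e/ → [+nasal]; 2 /e/ → [+nasal]; 1 /u/ → [+nasal]; word edge.
From /m/ at 13 leftward: 12 /e/ → [+nasal]; 11 /i/ → [+nasal]; 10 /u/ → [+nasal]; 9 /f/ transparent; 8 /f/ transparent; 7 /u/ → [+nasal]; 6 /i/ → [+nasal]; 5 /m/ is itself a trigger — this domain ends here.
From /m/ at 18 leftward: 17 /x/ blocks.
[+nasal] positions on the surface: 1 2 3 5 6 7 10 11 12 13 18.

yes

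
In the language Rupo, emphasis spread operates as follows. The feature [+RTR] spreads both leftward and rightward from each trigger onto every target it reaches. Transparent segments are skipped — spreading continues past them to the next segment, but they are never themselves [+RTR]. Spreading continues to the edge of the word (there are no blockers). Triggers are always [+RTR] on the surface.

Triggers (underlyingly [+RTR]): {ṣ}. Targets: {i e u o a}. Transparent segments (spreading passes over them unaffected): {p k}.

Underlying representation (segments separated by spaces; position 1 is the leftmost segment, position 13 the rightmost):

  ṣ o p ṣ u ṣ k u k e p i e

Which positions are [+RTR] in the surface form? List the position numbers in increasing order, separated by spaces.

1 2 4 5 6 8 10 12 13

From /ṣ/ at 1 rightward: 2 /o/ → [+RTR]; 3 /p/ transparent; 4 /ṣ/ is itself a trigger — this domain ends here.
From /ṣ/ at 1 leftward: word edge.
From /ṣ/ at 4 rightward: 5 /u/ → [+RTR]; 6 /ṣ/ is itself a trigger — this domain ends here.
From /ṣ/ at 4 leftward: 3 /p/ transparent; 2 /o/ → [+RTR]; 1 /ṣ/ is itself a trigger — this domain ends here.
From /ṣ/ at 6 rightward: 7 /k/ transparent; 8 /u/ → [+RTR]; 9 /k/ transparent; 10 /e/ → [+RTR]; 11 /p/ transparent; 12 /i/ → [+RTR]; 13 /e/ → [+RTR]; word edge.
From /ṣ/ at 6 leftward: 5 /u/ → [+RTR]; 4 /ṣ/ is itself a trigger — this domain ends here.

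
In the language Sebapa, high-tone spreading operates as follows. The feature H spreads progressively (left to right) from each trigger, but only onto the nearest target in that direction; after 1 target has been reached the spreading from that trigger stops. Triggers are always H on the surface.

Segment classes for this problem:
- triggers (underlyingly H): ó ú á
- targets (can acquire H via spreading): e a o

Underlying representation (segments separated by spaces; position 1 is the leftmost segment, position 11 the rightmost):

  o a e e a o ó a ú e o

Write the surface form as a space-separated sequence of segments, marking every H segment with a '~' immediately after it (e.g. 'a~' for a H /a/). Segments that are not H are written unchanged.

o a e e a o ó~ a~ ú~ e~ o

From /ó/ at 7 rightward: 8 /a/ → H; bound reached.
From /ú/ at 9 rightward: 10 /e/ → H; bound reached.
Targets with no active source: positions 1 2 3 4 5 6 11 stay [-high tone].
H positions on the surface: 7 8 9 10.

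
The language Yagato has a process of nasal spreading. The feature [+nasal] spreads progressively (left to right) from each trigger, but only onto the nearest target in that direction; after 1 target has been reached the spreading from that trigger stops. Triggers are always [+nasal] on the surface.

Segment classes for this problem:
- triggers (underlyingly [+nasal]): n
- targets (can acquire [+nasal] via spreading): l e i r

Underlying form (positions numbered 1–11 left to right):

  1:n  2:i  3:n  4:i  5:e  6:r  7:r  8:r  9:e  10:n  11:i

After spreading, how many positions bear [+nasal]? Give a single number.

From /n/ at 1 rightward: 2 /i/ → [+nasal]; bound reached.
From /n/ at 3 rightward: 4 /i/ → [+nasal]; bound reached.
From /n/ at 10 rightward: 11 /i/ → [+nasal]; bound reached.
Targets with no active source: positions 5 6 7 8 9 stay [-nasal].
[+nasal] positions on the surface: 1 2 3 4 10 11.

6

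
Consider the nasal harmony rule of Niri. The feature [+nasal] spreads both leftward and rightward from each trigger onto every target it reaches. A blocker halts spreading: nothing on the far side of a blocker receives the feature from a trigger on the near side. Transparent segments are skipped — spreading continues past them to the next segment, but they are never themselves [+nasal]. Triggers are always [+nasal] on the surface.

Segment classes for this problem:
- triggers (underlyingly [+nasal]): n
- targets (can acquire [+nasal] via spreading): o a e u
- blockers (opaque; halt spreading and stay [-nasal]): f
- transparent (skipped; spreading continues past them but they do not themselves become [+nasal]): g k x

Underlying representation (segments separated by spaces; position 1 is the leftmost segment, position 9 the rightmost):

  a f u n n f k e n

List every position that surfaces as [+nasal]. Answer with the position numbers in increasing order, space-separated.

From /n/ at 4 rightward: 5 /n/ is itself a trigger — this domain ends here.
From /n/ at 4 leftward: 3 /u/ → [+nasal]; 2 /f/ blocks.
From /n/ at 5 rightward: 6 /f/ blocks.
From /n/ at 5 leftward: 4 /n/ is itself a trigger — this domain ends here.
From /n/ at 9 rightward: word edge.
From /n/ at 9 leftward: 8 /e/ → [+nasal]; 7 /k/ transparent; 6 /f/ blocks.
Target with no active source: position 1 stays [-nasal].

3 4 5 8 9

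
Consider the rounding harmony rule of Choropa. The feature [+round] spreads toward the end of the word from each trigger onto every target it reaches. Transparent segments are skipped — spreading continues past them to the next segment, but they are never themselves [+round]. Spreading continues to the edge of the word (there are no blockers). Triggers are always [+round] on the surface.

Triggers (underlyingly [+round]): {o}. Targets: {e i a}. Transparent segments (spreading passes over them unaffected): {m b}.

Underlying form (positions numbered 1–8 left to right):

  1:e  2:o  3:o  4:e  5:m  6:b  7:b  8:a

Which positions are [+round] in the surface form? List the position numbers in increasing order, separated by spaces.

From /o/ at 2 rightward: 3 /o/ is itself a trigger — this domain ends here.
From /o/ at 3 rightward: 4 /e/ → [+round]; 5 /m/ transparent; 6 /b/ transparent; 7 /b/ transparent; 8 /a/ → [+round]; word edge.
Target with no active source: position 1 stays [-round].

2 3 4 8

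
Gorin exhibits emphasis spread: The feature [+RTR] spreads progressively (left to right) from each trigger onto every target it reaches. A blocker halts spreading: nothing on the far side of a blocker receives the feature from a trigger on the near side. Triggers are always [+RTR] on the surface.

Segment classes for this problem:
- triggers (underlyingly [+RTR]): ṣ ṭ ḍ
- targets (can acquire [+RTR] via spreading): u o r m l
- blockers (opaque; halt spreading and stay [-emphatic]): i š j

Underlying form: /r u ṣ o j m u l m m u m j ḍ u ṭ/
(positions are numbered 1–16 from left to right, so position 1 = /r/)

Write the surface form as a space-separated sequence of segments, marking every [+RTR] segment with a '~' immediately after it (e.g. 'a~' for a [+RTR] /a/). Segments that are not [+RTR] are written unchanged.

From /ṣ/ at 3 rightward: 4 /o/ → [+RTR]; 5 /j/ blocks.
From /ḍ/ at 14 rightward: 15 /u/ → [+RTR]; 16 /ṭ/ is itself a trigger — this domain ends here.
From /ṭ/ at 16 rightward: word edge.
Targets with no active source: positions 1 2 6 7 8 9 10 11 12 stay [-emphatic].
[+RTR] positions on the surface: 3 4 14 15 16.

r u ṣ~ o~ j m u l m m u m j ḍ~ u~ ṭ~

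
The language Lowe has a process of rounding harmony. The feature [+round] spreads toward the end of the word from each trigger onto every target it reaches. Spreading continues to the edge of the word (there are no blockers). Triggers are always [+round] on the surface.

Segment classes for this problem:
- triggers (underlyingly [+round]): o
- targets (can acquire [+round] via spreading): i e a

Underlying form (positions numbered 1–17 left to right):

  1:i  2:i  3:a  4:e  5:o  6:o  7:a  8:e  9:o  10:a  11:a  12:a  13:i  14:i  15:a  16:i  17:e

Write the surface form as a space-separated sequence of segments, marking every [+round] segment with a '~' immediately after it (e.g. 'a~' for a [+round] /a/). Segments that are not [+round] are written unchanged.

i i a e o~ o~ a~ e~ o~ a~ a~ a~ i~ i~ a~ i~ e~

From /o/ at 5 rightward: 6 /o/ is itself a trigger — this domain ends here.
From /o/ at 6 rightward: 7 /a/ → [+round]; 8 /e/ → [+round]; 9 /o/ is itself a trigger — this domain ends here.
From /o/ at 9 rightward: 10 /a/ → [+round]; 11 /a/ → [+round]; 12 /a/ → [+round]; 13 /i/ → [+round]; 14 /i/ → [+round]; 15 /a/ → [+round]; 16 /i/ → [+round]; 17 /e/ → [+round]; word edge.
Targets with no active source: positions 1 2 3 4 stay [-round].
[+round] positions on the surface: 5 6 7 8 9 10 11 12 13 14 15 16 17.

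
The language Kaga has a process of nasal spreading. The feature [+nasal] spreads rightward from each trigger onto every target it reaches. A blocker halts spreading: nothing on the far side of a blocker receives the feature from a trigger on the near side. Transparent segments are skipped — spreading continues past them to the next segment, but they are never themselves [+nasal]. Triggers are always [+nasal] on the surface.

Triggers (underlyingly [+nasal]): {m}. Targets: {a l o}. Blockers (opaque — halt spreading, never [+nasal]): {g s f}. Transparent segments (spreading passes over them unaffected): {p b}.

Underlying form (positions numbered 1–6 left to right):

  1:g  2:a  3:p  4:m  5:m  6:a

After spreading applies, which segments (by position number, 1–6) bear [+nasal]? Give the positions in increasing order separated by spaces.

4 5 6

From /m/ at 4 rightward: 5 /m/ is itself a trigger — this domain ends here.
From /m/ at 5 rightward: 6 /a/ → [+nasal]; word edge.
Target with no active source: position 2 stays [-nasal].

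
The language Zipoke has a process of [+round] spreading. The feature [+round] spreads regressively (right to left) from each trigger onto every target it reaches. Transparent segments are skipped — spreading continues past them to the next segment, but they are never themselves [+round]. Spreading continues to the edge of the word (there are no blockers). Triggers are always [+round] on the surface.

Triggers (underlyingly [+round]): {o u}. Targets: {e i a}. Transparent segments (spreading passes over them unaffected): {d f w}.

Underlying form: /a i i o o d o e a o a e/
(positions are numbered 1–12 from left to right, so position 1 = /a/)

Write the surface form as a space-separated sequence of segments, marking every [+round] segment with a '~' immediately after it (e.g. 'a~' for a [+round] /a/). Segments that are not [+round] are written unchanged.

a~ i~ i~ o~ o~ d o~ e~ a~ o~ a e

From /o/ at 4 leftward: 3 /i/ → [+round]; 2 /i/ → [+round]; 1 /a/ → [+round]; word edge.
From /o/ at 5 leftward: 4 /o/ is itself a trigger — this domain ends here.
From /o/ at 7 leftward: 6 /d/ transparent; 5 /o/ is itself a trigger — this domain ends here.
From /o/ at 10 leftward: 9 /a/ → [+round]; 8 /e/ → [+round]; 7 /o/ is itself a trigger — this domain ends here.
Targets with no active source: positions 11 12 stay [-round].
[+round] positions on the surface: 1 2 3 4 5 7 8 9 10.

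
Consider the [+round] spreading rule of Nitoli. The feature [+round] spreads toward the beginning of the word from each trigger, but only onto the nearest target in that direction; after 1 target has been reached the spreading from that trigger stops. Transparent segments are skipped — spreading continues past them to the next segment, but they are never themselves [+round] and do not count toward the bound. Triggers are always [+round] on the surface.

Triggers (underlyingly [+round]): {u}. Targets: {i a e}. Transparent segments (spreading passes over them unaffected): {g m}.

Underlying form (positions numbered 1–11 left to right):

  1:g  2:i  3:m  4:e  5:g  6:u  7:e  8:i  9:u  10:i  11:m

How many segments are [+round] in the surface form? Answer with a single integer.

4

From /u/ at 6 leftward: 5 /g/ transparent; 4 /e/ → [+round]; bound reached.
From /u/ at 9 leftward: 8 /i/ → [+round]; bound reached.
Targets with no active source: positions 2 7 10 stay [-round].
[+round] positions on the surface: 4 6 8 9.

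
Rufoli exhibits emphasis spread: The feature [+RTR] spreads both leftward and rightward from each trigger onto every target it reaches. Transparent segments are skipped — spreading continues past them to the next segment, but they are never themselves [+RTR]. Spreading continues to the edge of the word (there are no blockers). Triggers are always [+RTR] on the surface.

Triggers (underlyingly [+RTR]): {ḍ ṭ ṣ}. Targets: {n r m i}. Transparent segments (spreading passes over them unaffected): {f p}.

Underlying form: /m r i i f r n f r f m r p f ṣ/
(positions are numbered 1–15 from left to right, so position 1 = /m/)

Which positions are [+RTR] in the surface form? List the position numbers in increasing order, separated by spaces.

From /ṣ/ at 15 rightward: word edge.
From /ṣ/ at 15 leftward: 14 /f/ transparent; 13 /p/ transparent; 12 /r/ → [+RTR]; 11 /m/ → [+RTR]; 10 /f/ transparent; 9 /r/ → [+RTR]; 8 /f/ transparent; 7 /n/ → [+RTR]; 6 /r/ → [+RTR]; 5 /f/ transparent; 4 /i/ → [+RTR]; 3 /i/ → [+RTR]; 2 /r/ → [+RTR]; 1 /m/ → [+RTR]; word edge.

1 2 3 4 6 7 9 11 12 15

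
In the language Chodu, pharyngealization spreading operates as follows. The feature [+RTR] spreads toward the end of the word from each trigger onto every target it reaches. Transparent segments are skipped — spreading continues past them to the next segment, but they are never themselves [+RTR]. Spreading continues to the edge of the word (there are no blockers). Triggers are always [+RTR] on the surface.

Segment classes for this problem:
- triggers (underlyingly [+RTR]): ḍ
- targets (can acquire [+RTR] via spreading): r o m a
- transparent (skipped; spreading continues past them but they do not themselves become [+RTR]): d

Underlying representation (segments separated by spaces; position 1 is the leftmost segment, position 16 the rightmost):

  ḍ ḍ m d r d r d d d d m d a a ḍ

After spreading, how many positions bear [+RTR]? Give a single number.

From /ḍ/ at 1 rightward: 2 /ḍ/ is itself a trigger — this domain ends here.
From /ḍ/ at 2 rightward: 3 /m/ → [+RTR]; 4 /d/ transparent; 5 /r/ → [+RTR]; 6 /d/ transparent; 7 /r/ → [+RTR]; 8 /d/ transparent; 9 /d/ transparent; 10 /d/ transparent; 11 /d/ transparent; 12 /m/ → [+RTR]; 13 /d/ transparent; 14 /a/ → [+RTR]; 15 /a/ → [+RTR]; 16 /ḍ/ is itself a trigger — this domain ends here.
From /ḍ/ at 16 rightward: word edge.
[+RTR] positions on the surface: 1 2 3 5 7 12 14 15 16.

9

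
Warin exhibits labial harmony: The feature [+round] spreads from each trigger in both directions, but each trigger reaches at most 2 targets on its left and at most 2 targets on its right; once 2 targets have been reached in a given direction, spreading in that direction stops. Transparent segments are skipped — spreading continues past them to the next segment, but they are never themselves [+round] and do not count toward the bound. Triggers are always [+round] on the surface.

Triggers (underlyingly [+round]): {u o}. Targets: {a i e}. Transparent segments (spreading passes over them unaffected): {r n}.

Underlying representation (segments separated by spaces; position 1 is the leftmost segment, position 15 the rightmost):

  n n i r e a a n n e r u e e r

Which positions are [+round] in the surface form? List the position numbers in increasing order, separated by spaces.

7 10 12 13 14

From /u/ at 12 rightward: 13 /e/ → [+round]; 14 /e/ → [+round]; bound reached.
From /u/ at 12 leftward: 11 /r/ transparent; 10 /e/ → [+round]; 9 /n/ transparent; 8 /n/ transparent; 7 /a/ → [+round]; bound reached.
Targets with no active source: positions 3 5 6 stay [-round].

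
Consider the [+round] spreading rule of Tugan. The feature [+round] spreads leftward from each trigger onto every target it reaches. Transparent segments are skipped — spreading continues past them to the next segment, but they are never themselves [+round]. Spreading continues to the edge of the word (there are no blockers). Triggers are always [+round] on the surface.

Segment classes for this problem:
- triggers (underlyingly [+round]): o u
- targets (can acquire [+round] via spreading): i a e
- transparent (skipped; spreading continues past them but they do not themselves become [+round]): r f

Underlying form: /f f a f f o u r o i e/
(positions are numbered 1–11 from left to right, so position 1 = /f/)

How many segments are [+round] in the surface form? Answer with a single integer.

4

From /o/ at 6 leftward: 5 /f/ transparent; 4 /f/ transparent; 3 /a/ → [+round]; 2 /f/ transparent; 1 /f/ transparent; word edge.
From /u/ at 7 leftward: 6 /o/ is itself a trigger — this domain ends here.
From /o/ at 9 leftward: 8 /r/ transparent; 7 /u/ is itself a trigger — this domain ends here.
Targets with no active source: positions 10 11 stay [-round].
[+round] positions on the surface: 3 6 7 9.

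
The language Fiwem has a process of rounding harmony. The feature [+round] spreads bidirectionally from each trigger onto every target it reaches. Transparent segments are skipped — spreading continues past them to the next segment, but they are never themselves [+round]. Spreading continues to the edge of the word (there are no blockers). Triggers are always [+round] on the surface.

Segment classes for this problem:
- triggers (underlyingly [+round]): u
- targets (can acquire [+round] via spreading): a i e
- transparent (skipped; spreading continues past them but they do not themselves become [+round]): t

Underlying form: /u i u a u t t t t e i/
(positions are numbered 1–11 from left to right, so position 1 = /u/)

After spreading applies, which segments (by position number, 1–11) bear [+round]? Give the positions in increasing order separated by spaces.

1 2 3 4 5 10 11

From /u/ at 1 rightward: 2 /i/ → [+round]; 3 /u/ is itself a trigger — this domain ends here.
From /u/ at 1 leftward: word edge.
From /u/ at 3 rightward: 4 /a/ → [+round]; 5 /u/ is itself a trigger — this domain ends here.
From /u/ at 3 leftward: 2 /i/ → [+round]; 1 /u/ is itself a trigger — this domain ends here.
From /u/ at 5 rightward: 6 /t/ transparent; 7 /t/ transparent; 8 /t/ transparent; 9 /t/ transparent; 10 /e/ → [+round]; 11 /i/ → [+round]; word edge.
From /u/ at 5 leftward: 4 /a/ → [+round]; 3 /u/ is itself a trigger — this domain ends here.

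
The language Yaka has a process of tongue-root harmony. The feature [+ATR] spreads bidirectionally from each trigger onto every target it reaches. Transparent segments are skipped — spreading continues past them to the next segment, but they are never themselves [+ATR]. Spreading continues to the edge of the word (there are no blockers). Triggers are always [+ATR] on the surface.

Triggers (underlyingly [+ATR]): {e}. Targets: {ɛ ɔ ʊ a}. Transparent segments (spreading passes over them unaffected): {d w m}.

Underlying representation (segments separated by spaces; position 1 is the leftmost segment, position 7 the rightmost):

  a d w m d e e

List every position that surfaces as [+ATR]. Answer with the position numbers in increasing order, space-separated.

1 6 7

From /e/ at 6 rightward: 7 /e/ is itself a trigger — this domain ends here.
From /e/ at 6 leftward: 5 /d/ transparent; 4 /m/ transparent; 3 /w/ transparent; 2 /d/ transparent; 1 /a/ → [+ATR]; word edge.
From /e/ at 7 rightward: word edge.
From /e/ at 7 leftward: 6 /e/ is itself a trigger — this domain ends here.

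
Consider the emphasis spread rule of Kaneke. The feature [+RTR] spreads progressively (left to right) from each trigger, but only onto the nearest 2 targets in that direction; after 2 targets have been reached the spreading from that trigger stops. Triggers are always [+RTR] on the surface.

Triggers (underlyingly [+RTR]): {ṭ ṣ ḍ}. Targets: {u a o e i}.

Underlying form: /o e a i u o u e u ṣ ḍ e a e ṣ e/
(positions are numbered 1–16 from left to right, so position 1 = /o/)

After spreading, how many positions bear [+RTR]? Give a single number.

From /ṣ/ at 10 rightward: 11 /ḍ/ is itself a trigger — this domain ends here.
From /ḍ/ at 11 rightward: 12 /e/ → [+RTR]; 13 /a/ → [+RTR]; bound reached.
From /ṣ/ at 15 rightward: 16 /e/ → [+RTR]; word edge.
Targets with no active source: positions 1 2 3 4 5 6 7 8 9 14 stay [-emphatic].
[+RTR] positions on the surface: 10 11 12 13 15 16.

6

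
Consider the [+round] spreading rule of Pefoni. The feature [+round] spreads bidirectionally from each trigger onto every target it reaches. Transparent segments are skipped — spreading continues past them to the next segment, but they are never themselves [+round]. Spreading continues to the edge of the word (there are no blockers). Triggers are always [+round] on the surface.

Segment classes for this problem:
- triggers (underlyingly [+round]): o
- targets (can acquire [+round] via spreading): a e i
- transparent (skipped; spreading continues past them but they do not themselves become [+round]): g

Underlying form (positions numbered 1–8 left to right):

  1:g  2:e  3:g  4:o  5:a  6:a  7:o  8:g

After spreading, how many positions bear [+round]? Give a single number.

From /o/ at 4 rightward: 5 /a/ → [+round]; 6 /a/ → [+round]; 7 /o/ is itself a trigger — this domain ends here.
From /o/ at 4 leftward: 3 /g/ transparent; 2 /e/ → [+round]; 1 /g/ transparent; word edge.
From /o/ at 7 rightward: 8 /g/ transparent; word edge.
From /o/ at 7 leftward: 6 /a/ → [+round]; 5 /a/ → [+round]; 4 /o/ is itself a trigger — this domain ends here.
[+round] positions on the surface: 2 4 5 6 7.

5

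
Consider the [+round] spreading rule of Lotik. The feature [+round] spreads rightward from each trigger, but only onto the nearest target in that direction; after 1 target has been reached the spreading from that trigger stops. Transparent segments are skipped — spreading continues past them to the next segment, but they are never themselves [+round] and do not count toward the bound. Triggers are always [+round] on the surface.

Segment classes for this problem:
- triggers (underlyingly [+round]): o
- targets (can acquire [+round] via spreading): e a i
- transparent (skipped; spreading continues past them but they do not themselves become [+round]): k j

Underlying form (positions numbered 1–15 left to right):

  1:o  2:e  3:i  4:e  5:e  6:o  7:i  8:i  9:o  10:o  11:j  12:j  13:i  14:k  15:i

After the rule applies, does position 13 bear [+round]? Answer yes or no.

yes

From /o/ at 1 rightward: 2 /e/ → [+round]; bound reached.
From /o/ at 6 rightward: 7 /i/ → [+round]; bound reached.
From /o/ at 9 rightward: 10 /o/ is itself a trigger — this domain ends here.
From /o/ at 10 rightward: 11 /j/ transparent; 12 /j/ transparent; 13 /i/ → [+round]; bound reached.
Targets with no active source: positions 3 4 5 8 15 stay [-round].
[+round] positions on the surface: 1 2 6 7 9 10 13.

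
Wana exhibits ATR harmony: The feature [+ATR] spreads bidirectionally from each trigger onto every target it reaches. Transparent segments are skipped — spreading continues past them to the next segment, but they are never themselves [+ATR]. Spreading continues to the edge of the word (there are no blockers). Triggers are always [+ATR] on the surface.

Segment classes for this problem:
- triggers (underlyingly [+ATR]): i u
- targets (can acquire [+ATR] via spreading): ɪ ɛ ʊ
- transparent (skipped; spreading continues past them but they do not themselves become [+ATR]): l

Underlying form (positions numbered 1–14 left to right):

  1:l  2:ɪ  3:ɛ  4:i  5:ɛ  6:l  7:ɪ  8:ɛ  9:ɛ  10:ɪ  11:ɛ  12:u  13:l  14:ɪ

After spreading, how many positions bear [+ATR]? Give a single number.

From /i/ at 4 rightward: 5 /ɛ/ → [+ATR]; 6 /l/ transparent; 7 /ɪ/ → [+ATR]; 8 /ɛ/ → [+ATR]; 9 /ɛ/ → [+ATR]; 10 /ɪ/ → [+ATR]; 11 /ɛ/ → [+ATR]; 12 /u/ is itself a trigger — this domain ends here.
From /i/ at 4 leftward: 3 /ɛ/ → [+ATR]; 2 /ɪ/ → [+ATR]; 1 /l/ transparent; word edge.
From /u/ at 12 rightward: 13 /l/ transparent; 14 /ɪ/ → [+ATR]; word edge.
From /u/ at 12 leftward: 11 /ɛ/ → [+ATR]; 10 /ɪ/ → [+ATR]; 9 /ɛ/ → [+ATR]; 8 /ɛ/ → [+ATR]; 7 /ɪ/ → [+ATR]; 6 /l/ transparent; 5 /ɛ/ → [+ATR]; 4 /i/ is itself a trigger — this domain ends here.
[+ATR] positions on the surface: 2 3 4 5 7 8 9 10 11 12 14.

11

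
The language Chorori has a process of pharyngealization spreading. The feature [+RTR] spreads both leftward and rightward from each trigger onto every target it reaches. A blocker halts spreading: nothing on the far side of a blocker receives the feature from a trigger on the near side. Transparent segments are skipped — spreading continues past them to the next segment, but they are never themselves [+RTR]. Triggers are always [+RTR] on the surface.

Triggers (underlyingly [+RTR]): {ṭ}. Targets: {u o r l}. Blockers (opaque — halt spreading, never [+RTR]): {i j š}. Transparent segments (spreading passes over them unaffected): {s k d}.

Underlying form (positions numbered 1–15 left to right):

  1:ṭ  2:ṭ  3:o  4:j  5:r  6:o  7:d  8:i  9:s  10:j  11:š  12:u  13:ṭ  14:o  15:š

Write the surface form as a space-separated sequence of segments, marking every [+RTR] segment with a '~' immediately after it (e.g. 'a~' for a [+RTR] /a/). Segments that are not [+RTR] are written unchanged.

From /ṭ/ at 1 rightward: 2 /ṭ/ is itself a trigger — this domain ends here.
From /ṭ/ at 1 leftward: word edge.
From /ṭ/ at 2 rightward: 3 /o/ → [+RTR]; 4 /j/ blocks.
From /ṭ/ at 2 leftward: 1 /ṭ/ is itself a trigger — this domain ends here.
From /ṭ/ at 13 rightward: 14 /o/ → [+RTR]; 15 /š/ blocks.
From /ṭ/ at 13 leftward: 12 /u/ → [+RTR]; 11 /š/ blocks.
Targets with no active source: positions 5 6 stay [-emphatic].
[+RTR] positions on the surface: 1 2 3 12 13 14.

ṭ~ ṭ~ o~ j r o d i s j š u~ ṭ~ o~ š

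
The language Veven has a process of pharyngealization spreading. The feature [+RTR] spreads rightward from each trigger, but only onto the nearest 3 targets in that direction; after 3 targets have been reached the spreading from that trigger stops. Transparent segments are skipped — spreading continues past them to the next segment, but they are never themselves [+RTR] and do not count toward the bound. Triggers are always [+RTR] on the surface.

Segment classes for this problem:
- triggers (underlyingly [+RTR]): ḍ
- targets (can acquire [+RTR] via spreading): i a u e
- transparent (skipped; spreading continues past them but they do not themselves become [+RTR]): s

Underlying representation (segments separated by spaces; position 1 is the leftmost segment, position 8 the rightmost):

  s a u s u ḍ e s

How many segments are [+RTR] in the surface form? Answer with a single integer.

2

From /ḍ/ at 6 rightward: 7 /e/ → [+RTR]; 8 /s/ transparent; word edge.
Targets with no active source: positions 2 3 5 stay [-emphatic].
[+RTR] positions on the surface: 6 7.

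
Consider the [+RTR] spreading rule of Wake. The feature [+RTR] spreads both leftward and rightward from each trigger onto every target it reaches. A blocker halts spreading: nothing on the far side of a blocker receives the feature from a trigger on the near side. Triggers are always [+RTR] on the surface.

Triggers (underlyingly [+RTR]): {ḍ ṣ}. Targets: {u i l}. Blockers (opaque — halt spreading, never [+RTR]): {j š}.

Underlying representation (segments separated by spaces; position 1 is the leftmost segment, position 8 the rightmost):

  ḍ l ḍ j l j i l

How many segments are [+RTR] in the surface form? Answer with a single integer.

From /ḍ/ at 1 rightward: 2 /l/ → [+RTR]; 3 /ḍ/ is itself a trigger — this domain ends here.
From /ḍ/ at 1 leftward: word edge.
From /ḍ/ at 3 rightward: 4 /j/ blocks.
From /ḍ/ at 3 leftward: 2 /l/ → [+RTR]; 1 /ḍ/ is itself a trigger — this domain ends here.
Targets with no active source: positions 5 7 8 stay [-emphatic].
[+RTR] positions on the surface: 1 2 3.

3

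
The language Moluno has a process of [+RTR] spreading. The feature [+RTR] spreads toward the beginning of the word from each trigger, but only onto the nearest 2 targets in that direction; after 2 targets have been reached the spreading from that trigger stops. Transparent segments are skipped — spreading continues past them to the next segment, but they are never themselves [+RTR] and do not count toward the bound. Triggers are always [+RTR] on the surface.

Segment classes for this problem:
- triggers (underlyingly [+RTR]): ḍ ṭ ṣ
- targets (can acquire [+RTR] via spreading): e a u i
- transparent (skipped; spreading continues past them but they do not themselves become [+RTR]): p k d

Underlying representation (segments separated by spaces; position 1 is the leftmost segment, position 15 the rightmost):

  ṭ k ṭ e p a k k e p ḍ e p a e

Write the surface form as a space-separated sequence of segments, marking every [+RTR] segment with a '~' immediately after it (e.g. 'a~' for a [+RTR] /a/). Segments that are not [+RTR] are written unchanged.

ṭ~ k ṭ~ e p a~ k k e~ p ḍ~ e p a e

From /ṭ/ at 1 leftward: word edge.
From /ṭ/ at 3 leftward: 2 /k/ transparent; 1 /ṭ/ is itself a trigger — this domain ends here.
From /ḍ/ at 11 leftward: 10 /p/ transparent; 9 /e/ → [+RTR]; 8 /k/ transparent; 7 /k/ transparent; 6 /a/ → [+RTR]; bound reached.
Targets with no active source: positions 4 12 14 15 stay [-emphatic].
[+RTR] positions on the surface: 1 3 6 9 11.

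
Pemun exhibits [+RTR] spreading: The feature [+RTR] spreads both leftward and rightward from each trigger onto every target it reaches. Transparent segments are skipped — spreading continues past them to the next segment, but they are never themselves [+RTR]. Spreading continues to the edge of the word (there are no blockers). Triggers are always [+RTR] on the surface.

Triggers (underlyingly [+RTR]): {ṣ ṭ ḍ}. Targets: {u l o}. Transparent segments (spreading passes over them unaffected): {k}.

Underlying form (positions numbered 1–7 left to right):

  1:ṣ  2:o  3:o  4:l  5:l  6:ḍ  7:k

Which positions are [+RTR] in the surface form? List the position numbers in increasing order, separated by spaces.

1 2 3 4 5 6

From /ṣ/ at 1 rightward: 2 /o/ → [+RTR]; 3 /o/ → [+RTR]; 4 /l/ → [+RTR]; 5 /l/ → [+RTR]; 6 /ḍ/ is itself a trigger — this domain ends here.
From /ṣ/ at 1 leftward: word edge.
From /ḍ/ at 6 rightward: 7 /k/ transparent; word edge.
From /ḍ/ at 6 leftward: 5 /l/ → [+RTR]; 4 /l/ → [+RTR]; 3 /o/ → [+RTR]; 2 /o/ → [+RTR]; 1 /ṣ/ is itself a trigger — this domain ends here.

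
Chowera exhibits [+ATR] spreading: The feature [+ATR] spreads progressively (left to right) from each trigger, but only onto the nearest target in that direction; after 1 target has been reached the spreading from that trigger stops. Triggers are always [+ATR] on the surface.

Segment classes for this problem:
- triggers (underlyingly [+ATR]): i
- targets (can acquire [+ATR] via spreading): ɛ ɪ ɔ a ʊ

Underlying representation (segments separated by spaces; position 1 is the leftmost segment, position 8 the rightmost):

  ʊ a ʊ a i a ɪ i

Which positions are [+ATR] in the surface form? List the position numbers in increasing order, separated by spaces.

From /i/ at 5 rightward: 6 /a/ → [+ATR]; bound reached.
From /i/ at 8 rightward: word edge.
Targets with no active source: positions 1 2 3 4 7 stay [-ATR].

5 6 8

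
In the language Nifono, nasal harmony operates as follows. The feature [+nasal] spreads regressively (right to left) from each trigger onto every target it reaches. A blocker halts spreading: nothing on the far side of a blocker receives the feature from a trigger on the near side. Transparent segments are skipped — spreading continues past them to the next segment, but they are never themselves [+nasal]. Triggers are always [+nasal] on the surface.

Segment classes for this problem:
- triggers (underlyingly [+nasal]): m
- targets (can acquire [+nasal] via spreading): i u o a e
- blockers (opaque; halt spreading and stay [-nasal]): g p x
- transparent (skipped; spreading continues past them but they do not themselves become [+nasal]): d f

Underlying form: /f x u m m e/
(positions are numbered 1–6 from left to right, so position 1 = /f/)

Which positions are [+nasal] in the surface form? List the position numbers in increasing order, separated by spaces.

From /m/ at 4 leftward: 3 /u/ → [+nasal]; 2 /x/ blocks.
From /m/ at 5 leftward: 4 /m/ is itself a trigger — this domain ends here.
Target with no active source: position 6 stays [-nasal].

3 4 5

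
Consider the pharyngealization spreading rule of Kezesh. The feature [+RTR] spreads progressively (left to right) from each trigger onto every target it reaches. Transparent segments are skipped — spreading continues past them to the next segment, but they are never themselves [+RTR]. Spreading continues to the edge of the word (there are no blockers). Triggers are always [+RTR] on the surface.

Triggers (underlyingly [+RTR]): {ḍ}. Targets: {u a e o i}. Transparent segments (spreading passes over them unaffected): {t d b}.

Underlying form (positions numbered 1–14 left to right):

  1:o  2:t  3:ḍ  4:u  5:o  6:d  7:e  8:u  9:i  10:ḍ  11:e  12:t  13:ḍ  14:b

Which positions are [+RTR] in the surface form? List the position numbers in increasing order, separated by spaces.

From /ḍ/ at 3 rightward: 4 /u/ → [+RTR]; 5 /o/ → [+RTR]; 6 /d/ transparent; 7 /e/ → [+RTR]; 8 /u/ → [+RTR]; 9 /i/ → [+RTR]; 10 /ḍ/ is itself a trigger — this domain ends here.
From /ḍ/ at 10 rightward: 11 /e/ → [+RTR]; 12 /t/ transparent; 13 /ḍ/ is itself a trigger — this domain ends here.
From /ḍ/ at 13 rightward: 14 /b/ transparent; word edge.
Target with no active source: position 1 stays [-emphatic].

3 4 5 7 8 9 10 11 13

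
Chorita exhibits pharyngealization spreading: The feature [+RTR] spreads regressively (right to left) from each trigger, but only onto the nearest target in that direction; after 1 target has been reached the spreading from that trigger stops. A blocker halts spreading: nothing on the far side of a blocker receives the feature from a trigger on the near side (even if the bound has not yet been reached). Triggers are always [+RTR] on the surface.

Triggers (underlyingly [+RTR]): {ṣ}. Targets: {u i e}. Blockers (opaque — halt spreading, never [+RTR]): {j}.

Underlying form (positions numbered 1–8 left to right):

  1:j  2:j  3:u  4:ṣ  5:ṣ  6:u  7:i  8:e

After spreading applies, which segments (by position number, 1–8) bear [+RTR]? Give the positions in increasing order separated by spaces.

From /ṣ/ at 4 leftward: 3 /u/ → [+RTR]; bound reached.
From /ṣ/ at 5 leftward: 4 /ṣ/ is itself a trigger — this domain ends here.
Targets with no active source: positions 6 7 8 stay [-emphatic].

3 4 5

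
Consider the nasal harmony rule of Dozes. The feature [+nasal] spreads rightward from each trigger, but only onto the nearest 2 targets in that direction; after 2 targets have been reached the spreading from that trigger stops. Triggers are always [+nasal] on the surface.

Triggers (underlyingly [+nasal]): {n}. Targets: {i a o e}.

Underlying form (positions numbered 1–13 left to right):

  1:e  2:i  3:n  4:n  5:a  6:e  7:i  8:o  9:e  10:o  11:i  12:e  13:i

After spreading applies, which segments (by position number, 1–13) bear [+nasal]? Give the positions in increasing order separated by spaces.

From /n/ at 3 rightward: 4 /n/ is itself a trigger — this domain ends here.
From /n/ at 4 rightward: 5 /a/ → [+nasal]; 6 /e/ → [+nasal]; bound reached.
Targets with no active source: positions 1 2 7 8 9 10 11 12 13 stay [-nasal].

3 4 5 6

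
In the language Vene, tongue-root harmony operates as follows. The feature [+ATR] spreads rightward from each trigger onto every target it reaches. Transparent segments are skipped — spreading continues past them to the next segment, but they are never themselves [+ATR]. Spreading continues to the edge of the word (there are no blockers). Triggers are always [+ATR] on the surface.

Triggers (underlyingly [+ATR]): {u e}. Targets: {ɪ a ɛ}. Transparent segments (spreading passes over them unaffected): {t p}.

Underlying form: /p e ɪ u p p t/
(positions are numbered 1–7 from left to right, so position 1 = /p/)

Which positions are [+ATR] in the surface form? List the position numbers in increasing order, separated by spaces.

From /e/ at 2 rightward: 3 /ɪ/ → [+ATR]; 4 /u/ is itself a trigger — this domain ends here.
From /u/ at 4 rightward: 5 /p/ transparent; 6 /p/ transparent; 7 /t/ transparent; word edge.

2 3 4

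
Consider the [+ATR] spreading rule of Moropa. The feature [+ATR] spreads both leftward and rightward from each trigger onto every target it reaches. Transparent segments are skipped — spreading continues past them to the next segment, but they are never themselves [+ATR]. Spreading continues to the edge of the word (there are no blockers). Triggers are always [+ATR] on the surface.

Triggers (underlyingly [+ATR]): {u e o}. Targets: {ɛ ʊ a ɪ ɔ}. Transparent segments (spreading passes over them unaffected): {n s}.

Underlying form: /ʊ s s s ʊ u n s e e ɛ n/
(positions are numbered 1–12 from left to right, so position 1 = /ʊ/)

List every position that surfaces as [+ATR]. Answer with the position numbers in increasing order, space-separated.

1 5 6 9 10 11

From /u/ at 6 rightward: 7 /n/ transparent; 8 /s/ transparent; 9 /e/ is itself a trigger — this domain ends here.
From /u/ at 6 leftward: 5 /ʊ/ → [+ATR]; 4 /s/ transparent; 3 /s/ transparent; 2 /s/ transparent; 1 /ʊ/ → [+ATR]; word edge.
From /e/ at 9 rightward: 10 /e/ is itself a trigger — this domain ends here.
From /e/ at 9 leftward: 8 /s/ transparent; 7 /n/ transparent; 6 /u/ is itself a trigger — this domain ends here.
From /e/ at 10 rightward: 11 /ɛ/ → [+ATR]; 12 /n/ transparent; word edge.
From /e/ at 10 leftward: 9 /e/ is itself a trigger — this domain ends here.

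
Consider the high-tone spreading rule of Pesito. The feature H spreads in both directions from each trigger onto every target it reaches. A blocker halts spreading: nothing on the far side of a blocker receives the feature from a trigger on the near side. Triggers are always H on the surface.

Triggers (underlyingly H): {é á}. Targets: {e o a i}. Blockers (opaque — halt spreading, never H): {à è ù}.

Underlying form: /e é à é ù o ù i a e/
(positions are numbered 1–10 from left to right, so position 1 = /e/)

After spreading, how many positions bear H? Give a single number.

3

From /é/ at 2 rightward: 3 /à/ blocks.
From /é/ at 2 leftward: 1 /e/ → H; word edge.
From /é/ at 4 rightward: 5 /ù/ blocks.
From /é/ at 4 leftward: 3 /à/ blocks.
Targets with no active source: positions 6 8 9 10 stay [-high tone].
H positions on the surface: 1 2 4.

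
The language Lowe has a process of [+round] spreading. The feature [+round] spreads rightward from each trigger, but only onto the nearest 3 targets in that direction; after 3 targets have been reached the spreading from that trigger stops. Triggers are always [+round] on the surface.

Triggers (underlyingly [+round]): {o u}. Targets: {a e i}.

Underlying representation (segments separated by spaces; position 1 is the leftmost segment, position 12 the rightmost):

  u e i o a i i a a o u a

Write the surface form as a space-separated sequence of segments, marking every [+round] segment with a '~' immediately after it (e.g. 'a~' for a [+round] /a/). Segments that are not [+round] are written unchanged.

u~ e~ i~ o~ a~ i~ i~ a a o~ u~ a~

From /u/ at 1 rightward: 2 /e/ → [+round]; 3 /i/ → [+round]; 4 /o/ is itself a trigger — this domain ends here.
From /o/ at 4 rightward: 5 /a/ → [+round]; 6 /i/ → [+round]; 7 /i/ → [+round]; bound reached.
From /o/ at 10 rightward: 11 /u/ is itself a trigger — this domain ends here.
From /u/ at 11 rightward: 12 /a/ → [+round]; word edge.
Targets with no active source: positions 8 9 stay [-round].
[+round] positions on the surface: 1 2 3 4 5 6 7 10 11 12.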